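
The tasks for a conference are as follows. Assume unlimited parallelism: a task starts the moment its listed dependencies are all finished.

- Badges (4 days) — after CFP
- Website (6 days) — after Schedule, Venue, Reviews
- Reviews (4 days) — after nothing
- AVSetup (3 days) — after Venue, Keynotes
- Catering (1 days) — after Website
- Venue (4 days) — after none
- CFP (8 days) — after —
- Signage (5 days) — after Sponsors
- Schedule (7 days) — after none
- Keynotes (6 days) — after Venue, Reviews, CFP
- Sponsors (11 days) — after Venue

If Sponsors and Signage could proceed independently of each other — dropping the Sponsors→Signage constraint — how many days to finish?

17

Before: longest chain Venue→Sponsors→Signage = 4+11+5 = 20, finish 20.
Without Sponsors→Signage, Signage's earliest start moves from 15 to 0.
The longest chain is now CFP→Keynotes→AVSetup = 8+6+3 = 17, so the schedule takes 17 days.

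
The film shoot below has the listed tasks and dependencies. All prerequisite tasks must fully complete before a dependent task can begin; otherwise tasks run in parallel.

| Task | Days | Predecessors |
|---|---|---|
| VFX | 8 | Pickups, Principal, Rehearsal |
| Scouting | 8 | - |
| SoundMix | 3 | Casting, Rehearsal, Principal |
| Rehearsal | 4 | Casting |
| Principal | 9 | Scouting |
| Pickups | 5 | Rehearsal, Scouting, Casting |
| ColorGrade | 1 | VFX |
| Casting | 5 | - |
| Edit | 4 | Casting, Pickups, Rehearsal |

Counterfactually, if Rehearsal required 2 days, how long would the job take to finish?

Baseline: Scouting→Principal→VFX→ColorGrade = 8+9+8+1 = 26 → 26 days.
The longest path through Rehearsal is only 23 days, so Rehearsal has float 3.
No other chain overtakes it, so the finish is 26 days.

26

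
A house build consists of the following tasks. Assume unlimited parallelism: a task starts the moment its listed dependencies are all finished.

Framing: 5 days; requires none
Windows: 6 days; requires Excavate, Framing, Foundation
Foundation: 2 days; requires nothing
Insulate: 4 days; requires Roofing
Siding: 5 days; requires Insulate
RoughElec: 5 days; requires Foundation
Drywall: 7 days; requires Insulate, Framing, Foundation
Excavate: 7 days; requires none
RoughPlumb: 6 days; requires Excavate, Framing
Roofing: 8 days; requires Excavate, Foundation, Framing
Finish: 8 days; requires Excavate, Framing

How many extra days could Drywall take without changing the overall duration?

Critical path: Excavate→Roofing→Insulate→Drywall = 7+8+4+7 = 26, so the finish is 26 days.
Drywall finishes as early as 26 and must finish by 26.
Slack of Drywall = 19 − 19 = 0 days.

0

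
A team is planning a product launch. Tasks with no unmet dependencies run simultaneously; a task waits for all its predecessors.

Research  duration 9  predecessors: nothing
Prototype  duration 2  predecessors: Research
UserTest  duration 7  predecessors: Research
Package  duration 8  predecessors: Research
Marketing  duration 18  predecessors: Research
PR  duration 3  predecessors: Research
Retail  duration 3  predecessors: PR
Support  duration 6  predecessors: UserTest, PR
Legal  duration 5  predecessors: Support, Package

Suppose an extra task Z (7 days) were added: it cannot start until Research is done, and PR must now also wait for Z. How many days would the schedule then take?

30

Originally the schedule takes 27 days.
With Z inserted, PR now waits for max(Research, Z).
New critical path: Research→Z→PR→Support→Legal = 9+7+3+6+5 = 30 ⇒ 30 days.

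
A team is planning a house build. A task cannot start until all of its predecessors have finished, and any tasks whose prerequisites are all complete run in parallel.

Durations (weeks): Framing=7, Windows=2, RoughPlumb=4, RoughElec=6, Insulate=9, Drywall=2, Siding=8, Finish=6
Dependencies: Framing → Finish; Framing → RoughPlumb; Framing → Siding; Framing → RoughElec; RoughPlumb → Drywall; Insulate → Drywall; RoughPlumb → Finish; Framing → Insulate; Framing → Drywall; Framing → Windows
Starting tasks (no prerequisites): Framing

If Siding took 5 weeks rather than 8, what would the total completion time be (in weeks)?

Actual critical path: Framing→Insulate→Drywall = 7+9+2 = 18 ⇒ 18 weeks.
Siding is off the critical path — its longest chain is 15 weeks, giving 3 of slack.
No other chain overtakes it, so the finish is 18 weeks.

18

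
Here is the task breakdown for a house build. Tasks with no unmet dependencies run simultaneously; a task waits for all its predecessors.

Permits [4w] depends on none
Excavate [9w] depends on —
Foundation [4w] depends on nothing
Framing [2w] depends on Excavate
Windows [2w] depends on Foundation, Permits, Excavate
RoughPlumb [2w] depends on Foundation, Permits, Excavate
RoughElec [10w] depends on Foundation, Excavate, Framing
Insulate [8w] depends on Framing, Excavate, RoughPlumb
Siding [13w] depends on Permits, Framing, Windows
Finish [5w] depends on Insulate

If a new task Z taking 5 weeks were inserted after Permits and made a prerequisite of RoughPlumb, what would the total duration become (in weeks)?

Originally the project takes 24 weeks.
With Z inserted, RoughPlumb now waits for max(Foundation, Permits, Excavate, Z).
New critical path: Permits→Z→RoughPlumb→Insulate→Finish = 4+5+2+8+5 = 24 ⇒ 24 weeks.

24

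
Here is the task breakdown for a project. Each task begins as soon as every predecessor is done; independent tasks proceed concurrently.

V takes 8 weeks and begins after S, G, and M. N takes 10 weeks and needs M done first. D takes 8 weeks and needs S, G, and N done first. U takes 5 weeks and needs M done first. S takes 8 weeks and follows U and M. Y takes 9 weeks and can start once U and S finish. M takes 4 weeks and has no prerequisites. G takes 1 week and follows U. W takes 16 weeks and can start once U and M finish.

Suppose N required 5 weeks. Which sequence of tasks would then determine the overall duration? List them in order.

The binding path is M→U→S→Y = 4+5+8+9 = 26; finish at 26 weeks.
The longest path through N is only 22 weeks, so N has float 4.
No other chain overtakes it, so the finish is 26 weeks.

M, U, S, Y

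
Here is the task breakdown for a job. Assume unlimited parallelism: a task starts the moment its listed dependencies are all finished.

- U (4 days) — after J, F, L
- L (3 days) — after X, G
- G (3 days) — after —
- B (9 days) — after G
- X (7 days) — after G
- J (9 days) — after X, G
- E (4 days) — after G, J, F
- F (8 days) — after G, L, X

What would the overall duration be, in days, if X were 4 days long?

The binding path is G→X→L→F→U = 3+7+3+8+4 = 25; finish at 25 days.
X is on the critical path; changing it to 4 makes that path 22 days.
That remains the longest chain; total 22 days.

22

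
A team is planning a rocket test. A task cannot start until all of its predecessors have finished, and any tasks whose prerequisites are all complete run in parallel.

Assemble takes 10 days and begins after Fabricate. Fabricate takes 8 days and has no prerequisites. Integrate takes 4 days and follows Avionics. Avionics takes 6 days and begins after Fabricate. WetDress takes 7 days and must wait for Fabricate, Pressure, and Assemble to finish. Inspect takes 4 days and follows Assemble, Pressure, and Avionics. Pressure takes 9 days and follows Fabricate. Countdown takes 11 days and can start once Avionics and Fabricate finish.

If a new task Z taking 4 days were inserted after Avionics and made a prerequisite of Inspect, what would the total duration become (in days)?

Originally the schedule takes 25 days.
With Z inserted, Inspect now waits for max(Assemble, Pressure, Avionics, Z).
New critical path: Fabricate→Avionics→Countdown = 8+6+11 = 25 ⇒ 25 days.

25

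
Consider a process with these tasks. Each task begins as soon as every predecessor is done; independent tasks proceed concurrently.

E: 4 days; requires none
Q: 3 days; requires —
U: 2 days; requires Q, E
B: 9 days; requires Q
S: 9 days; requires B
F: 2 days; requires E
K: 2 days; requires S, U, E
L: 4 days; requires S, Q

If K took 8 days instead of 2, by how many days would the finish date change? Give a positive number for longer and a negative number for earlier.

The binding path is Q→B→S→L = 3+9+9+4 = 25; finish at 25 days.
The longest path through K is only 23 days, so K has float 2.
New critical path: Q→B→S→K = 3+9+9+8 = 29 ⇒ 29 days.
Change in finish: 29 − 25 = +4 days.

4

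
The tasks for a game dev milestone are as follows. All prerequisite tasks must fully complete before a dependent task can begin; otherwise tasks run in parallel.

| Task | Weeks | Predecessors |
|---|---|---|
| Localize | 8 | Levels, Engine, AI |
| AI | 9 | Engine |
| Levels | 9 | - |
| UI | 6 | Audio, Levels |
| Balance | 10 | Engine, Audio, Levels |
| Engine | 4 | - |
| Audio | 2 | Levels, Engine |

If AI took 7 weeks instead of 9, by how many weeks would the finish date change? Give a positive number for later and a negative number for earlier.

Baseline: Engine→AI→Localize = 4+9+8 = 21 → 21 weeks.
AI lies on that path, so at 7 weeks the path becomes 19 weeks.
The binding chain switches to Levels→Audio→Balance = 9+2+10 = 21; finish 21 weeks.
Change in finish: 21 − 21 = +0 weeks.

0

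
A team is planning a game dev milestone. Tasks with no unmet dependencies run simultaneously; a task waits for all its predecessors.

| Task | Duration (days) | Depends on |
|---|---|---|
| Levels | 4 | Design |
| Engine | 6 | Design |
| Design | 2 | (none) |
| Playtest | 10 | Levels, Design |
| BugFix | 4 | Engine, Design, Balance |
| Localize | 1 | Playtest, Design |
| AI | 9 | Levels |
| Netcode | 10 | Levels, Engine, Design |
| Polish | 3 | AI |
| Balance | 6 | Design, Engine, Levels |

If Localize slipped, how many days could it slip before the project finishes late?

1

Design→Engine→Netcode = 2+6+10 = 18 sets the makespan at 18 days.
The longest chain containing Localize totals 17 days.
Float = 18 − 17 = 1.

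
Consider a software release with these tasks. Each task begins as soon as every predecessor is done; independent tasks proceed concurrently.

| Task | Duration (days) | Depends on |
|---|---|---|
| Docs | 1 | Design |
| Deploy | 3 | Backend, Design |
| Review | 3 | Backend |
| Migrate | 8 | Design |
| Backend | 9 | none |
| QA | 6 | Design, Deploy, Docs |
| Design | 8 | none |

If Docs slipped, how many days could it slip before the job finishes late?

3

Critical path: Backend→Deploy→QA = 9+3+6 = 18, so the finish is 18 days.
Longest path through Docs: 15 days (earliest finish 9, latest finish 12).
Slack of Docs = 11 − 8 = 3 days.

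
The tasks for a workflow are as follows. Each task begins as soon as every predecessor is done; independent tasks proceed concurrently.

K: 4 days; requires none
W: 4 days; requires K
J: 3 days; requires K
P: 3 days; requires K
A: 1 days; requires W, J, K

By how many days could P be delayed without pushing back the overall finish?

The longest chain is K→W→A = 4+4+1 = 9; overall finish 9 days.
P finishes as early as 7 and must finish by 9.
So P can slip 9 − 7 = 2 days.

2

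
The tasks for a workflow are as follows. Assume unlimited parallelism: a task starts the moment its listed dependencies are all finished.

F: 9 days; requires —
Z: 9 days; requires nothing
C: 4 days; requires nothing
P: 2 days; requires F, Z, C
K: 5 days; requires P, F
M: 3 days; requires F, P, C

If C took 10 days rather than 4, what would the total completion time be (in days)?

17

Baseline: F→P→K = 9+2+5 = 16 → 16 days.
C has 5 days of float (longest path through it is 11).
Now C→P→K = 10+2+5 = 17 is longest, so the finish becomes 17 days.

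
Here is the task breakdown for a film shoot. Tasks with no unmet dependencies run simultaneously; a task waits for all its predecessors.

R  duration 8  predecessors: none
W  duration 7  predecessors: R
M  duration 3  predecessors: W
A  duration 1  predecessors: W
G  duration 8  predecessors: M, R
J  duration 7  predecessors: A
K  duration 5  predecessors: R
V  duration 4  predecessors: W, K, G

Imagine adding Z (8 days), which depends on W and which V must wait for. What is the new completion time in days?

Originally the plan takes 30 days.
With Z inserted, V now waits for max(W, K, G, Z).
New critical path: R→W→M→G→V = 8+7+3+8+4 = 30 ⇒ 30 days.

30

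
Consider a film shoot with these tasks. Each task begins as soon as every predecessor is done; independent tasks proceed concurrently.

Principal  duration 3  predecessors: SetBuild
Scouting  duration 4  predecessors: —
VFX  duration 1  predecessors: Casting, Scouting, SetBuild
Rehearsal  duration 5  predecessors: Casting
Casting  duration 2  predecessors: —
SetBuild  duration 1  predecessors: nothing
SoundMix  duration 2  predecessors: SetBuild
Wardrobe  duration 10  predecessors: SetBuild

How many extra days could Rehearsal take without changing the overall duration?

4

Critical path: SetBuild→Wardrobe = 1+10 = 11, so the finish is 11 days.
Longest path through Rehearsal: 7 days (earliest finish 7, latest finish 11).
Float = 11 − 7 = 4.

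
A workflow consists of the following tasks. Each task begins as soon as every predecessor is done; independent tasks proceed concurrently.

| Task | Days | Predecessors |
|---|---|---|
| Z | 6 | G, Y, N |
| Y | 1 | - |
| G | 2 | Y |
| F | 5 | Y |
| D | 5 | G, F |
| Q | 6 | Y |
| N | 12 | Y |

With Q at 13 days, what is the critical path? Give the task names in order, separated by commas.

The binding path is Y→N→Z = 1+12+6 = 19; finish at 19 days.
Q has 12 days of float (longest path through it is 7).
The critical path is still Y→N→Z; finish is now 19 days.

Y, N, Z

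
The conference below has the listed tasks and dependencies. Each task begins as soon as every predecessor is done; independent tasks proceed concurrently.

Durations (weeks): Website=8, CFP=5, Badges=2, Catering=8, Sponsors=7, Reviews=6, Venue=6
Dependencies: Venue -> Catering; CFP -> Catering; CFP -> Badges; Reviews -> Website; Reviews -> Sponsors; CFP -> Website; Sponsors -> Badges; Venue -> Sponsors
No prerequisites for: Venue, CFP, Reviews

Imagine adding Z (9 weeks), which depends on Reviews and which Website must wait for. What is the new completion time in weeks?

23

Originally the project takes 15 weeks.
With Z inserted, Website now waits for max(Reviews, CFP, Z).
New critical path: Reviews→Z→Website = 6+9+8 = 23 ⇒ 23 weeks.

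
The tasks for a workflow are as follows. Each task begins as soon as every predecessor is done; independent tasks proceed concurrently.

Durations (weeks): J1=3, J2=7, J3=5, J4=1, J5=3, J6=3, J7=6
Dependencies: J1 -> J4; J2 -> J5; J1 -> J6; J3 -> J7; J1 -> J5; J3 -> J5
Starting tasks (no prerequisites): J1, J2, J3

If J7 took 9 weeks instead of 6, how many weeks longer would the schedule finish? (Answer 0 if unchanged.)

Baseline: J3→J7 = 5+6 = 11 → 11 weeks.
J7 lies on that path, so at 9 weeks the path becomes 14 weeks.
The critical path is still J3→J7; finish is now 14 weeks.
Change in finish: 14 − 11 = +3 weeks.

3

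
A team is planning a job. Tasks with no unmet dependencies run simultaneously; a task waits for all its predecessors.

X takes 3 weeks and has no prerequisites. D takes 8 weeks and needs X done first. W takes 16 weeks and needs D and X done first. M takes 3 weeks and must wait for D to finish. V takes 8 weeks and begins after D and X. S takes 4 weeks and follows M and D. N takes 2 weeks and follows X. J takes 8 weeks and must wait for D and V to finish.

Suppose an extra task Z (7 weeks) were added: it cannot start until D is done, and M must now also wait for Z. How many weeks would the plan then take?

27

Originally the plan takes 27 weeks.
With Z inserted, M now waits for max(D, Z).
New critical path: X→D→W = 3+8+16 = 27 ⇒ 27 weeks.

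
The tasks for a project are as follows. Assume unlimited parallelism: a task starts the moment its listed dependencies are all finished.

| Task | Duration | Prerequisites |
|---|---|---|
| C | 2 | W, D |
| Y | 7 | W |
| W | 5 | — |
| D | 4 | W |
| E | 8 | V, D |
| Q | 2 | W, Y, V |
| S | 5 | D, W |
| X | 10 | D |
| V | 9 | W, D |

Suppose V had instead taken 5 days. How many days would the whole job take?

Baseline: W→D→V→E = 5+4+9+8 = 26 → 26 days.
V is on the critical path; changing it to 5 makes that path 22 days.
No other chain overtakes it, so the finish is 22 days.

22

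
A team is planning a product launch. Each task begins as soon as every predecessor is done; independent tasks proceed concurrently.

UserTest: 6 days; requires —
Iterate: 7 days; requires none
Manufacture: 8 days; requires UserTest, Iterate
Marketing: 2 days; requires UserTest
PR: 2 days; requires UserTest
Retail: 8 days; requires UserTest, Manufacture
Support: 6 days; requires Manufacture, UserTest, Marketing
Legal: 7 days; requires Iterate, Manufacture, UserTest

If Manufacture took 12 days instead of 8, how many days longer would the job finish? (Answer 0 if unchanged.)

4

As given, the longest chain is Iterate→Manufacture→Retail = 7+8+8 = 23, so the finish is 23 days.
Since Manufacture is critical, the +4 change carries straight to that chain (now 27 days).
That remains the longest chain; total 27 days.
Change in finish: 27 − 23 = +4 days.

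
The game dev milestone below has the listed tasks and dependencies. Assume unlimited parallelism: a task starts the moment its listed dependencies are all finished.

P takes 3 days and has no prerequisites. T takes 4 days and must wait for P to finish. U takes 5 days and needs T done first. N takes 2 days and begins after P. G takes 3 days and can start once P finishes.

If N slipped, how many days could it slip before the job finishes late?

Critical path: P→T→U = 3+4+5 = 12, so the finish is 12 days.
Longest path through N: 5 days (earliest finish 5, latest finish 12).
So N can slip 12 − 5 = 7 days.

7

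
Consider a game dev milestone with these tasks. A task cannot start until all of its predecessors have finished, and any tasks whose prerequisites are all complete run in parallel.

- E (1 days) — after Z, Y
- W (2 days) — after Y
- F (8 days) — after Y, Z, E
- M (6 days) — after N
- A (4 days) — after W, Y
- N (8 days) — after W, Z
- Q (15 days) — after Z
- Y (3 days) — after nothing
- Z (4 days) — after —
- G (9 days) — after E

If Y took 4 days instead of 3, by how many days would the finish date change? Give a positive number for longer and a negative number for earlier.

1

The binding path is Y→W→N→M = 3+2+8+6 = 19; finish at 19 days.
Y is on the critical path; changing it to 4 makes that path 20 days.
The critical path is still Y→W→N→M; finish is now 20 days.
Change in finish: 20 − 19 = +1 days.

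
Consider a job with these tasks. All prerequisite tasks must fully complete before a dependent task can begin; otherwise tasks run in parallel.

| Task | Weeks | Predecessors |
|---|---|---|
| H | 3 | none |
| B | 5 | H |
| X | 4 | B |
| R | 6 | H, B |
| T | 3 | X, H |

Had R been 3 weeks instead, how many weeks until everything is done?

The binding path is H→B→X→T = 3+5+4+3 = 15; finish at 15 weeks.
R has 1 week of float (longest path through it is 14).
That remains the longest chain; total 15 weeks.

15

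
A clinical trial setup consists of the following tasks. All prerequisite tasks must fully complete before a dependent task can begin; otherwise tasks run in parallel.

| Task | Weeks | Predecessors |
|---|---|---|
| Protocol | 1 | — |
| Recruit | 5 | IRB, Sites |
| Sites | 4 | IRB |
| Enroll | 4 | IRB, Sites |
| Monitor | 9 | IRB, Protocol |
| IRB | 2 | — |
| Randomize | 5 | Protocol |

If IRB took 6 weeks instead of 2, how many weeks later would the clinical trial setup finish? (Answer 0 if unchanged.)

Critical path before the change: IRB→Sites→Recruit = 2+4+5 = 11 giving 11 weeks.
Since IRB is critical, the +4 change carries straight to that chain (now 15 weeks).
That remains the longest chain; total 15 weeks.
Change in finish: 15 − 11 = +4 weeks.

4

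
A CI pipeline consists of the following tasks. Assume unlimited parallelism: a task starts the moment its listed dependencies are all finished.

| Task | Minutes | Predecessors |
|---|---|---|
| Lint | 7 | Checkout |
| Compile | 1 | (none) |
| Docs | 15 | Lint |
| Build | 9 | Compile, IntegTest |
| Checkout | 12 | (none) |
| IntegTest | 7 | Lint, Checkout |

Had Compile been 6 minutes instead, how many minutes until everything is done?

35

As given, the longest chain is Checkout→Lint→IntegTest→Build = 12+7+7+9 = 35, so the finish is 35 minutes.
Compile is off the critical path — its longest chain is 10 minutes, giving 25 of slack.
The critical path is still Checkout→Lint→IntegTest→Build; finish is now 35 minutes.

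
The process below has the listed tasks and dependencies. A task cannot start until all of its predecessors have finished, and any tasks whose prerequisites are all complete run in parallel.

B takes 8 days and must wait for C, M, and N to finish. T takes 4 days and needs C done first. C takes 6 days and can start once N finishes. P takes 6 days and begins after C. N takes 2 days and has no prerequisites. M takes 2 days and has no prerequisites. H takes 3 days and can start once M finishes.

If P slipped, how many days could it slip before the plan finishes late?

The longest chain is N→C→B = 2+6+8 = 16; overall finish 16 days.
Longest path through P: 14 days (earliest finish 14, latest finish 16).
Float = 16 − 14 = 2.

2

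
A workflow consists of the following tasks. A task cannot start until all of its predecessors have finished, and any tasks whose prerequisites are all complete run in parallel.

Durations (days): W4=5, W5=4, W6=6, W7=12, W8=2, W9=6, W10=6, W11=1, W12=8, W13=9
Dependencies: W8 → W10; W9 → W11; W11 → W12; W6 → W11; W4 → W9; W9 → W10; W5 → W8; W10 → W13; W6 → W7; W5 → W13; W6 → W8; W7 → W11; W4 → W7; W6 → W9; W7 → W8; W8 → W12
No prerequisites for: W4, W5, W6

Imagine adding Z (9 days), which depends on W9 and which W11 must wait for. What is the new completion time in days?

Originally the job takes 35 days.
With Z inserted, W11 now waits for max(W7, W6, W9, Z).
New critical path: W6→W7→W8→W10→W13 = 6+12+2+6+9 = 35 ⇒ 35 days.

35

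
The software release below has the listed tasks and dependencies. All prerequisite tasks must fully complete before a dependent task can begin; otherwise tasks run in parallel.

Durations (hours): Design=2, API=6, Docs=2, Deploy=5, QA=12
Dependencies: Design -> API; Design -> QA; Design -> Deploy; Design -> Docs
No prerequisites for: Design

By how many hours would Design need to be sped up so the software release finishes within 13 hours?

1

Current finish: 14 hours; target: 13.
Design is on every critical path, so each hour cut from Design cuts the finish by one (this holds down to a finish of 13).
Need 14 − 13 = 1 hour off Design → Design becomes 1 hour, finish becomes 13.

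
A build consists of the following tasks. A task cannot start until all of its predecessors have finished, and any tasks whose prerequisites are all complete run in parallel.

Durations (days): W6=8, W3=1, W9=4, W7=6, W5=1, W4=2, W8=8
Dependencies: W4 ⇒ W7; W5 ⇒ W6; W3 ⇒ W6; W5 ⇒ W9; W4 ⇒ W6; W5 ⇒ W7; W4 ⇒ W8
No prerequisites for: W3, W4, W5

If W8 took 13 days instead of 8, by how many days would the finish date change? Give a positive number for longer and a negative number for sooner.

5

Actual critical path: W4→W8 = 2+8 = 10 ⇒ 10 days.
Since W8 is critical, the +5 change carries straight to that chain (now 15 days).
No other chain overtakes it, so the finish is 15 days.
Change in finish: 15 − 10 = +5 days.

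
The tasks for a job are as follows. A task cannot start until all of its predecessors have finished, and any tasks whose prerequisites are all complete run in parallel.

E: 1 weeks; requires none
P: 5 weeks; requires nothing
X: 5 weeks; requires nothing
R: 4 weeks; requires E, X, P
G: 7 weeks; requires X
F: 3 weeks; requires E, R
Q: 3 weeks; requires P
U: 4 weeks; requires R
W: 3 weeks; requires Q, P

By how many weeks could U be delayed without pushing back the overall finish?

0

P→R→U = 5+4+4 = 13 sets the makespan at 13 weeks.
Longest path through U: 13 weeks (earliest finish 13, latest finish 13).
Float = 13 − 13 = 0.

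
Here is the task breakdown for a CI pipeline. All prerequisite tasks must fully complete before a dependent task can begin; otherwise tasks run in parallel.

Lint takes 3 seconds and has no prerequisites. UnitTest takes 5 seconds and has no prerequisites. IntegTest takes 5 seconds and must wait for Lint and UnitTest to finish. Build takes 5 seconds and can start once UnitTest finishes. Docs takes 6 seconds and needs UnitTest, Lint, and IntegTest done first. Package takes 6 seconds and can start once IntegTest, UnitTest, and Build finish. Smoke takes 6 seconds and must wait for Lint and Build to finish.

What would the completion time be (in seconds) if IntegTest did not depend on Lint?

With the dependency in place, UnitTest→IntegTest→Docs = 5+5+6 = 16 sets the finish at 16 seconds.
Dropping Lint→IntegTest doesn't change IntegTest's earliest start (5); another predecessor still binds.
New critical path: UnitTest→IntegTest→Docs = 5+5+6 = 16 ⇒ 16 seconds.

16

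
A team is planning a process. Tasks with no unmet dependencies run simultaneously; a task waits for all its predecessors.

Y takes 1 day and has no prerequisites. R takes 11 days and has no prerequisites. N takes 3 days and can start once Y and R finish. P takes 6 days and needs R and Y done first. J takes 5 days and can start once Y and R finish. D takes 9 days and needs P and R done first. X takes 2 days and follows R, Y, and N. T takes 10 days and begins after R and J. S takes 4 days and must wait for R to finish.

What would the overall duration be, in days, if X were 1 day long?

Actual critical path: R→P→D = 11+6+9 = 26 ⇒ 26 days.
X has 10 days of float (longest path through it is 16).
That remains the longest chain; total 26 days.

26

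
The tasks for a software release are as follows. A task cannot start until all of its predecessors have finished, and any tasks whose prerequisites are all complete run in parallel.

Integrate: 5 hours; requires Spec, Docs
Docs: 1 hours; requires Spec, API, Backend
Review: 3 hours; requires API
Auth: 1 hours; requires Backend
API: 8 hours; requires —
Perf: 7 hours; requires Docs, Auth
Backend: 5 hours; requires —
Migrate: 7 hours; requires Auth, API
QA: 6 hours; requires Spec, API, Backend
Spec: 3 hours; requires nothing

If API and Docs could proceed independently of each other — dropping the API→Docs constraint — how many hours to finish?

15

Original critical path: API→Docs→Perf = 8+1+7 = 16 ⇒ 16 hours.
Without API→Docs, Docs's earliest start moves from 8 to 5.
After: API→Migrate = 8+7 = 15 → 15 hours.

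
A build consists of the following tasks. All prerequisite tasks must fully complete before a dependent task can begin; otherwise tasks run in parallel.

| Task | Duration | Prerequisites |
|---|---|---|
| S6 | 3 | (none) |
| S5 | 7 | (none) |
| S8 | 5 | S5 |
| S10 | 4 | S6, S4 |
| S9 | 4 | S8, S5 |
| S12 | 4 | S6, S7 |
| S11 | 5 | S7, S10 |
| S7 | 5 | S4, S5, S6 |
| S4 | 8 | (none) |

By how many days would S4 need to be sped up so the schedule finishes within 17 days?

Current finish: 18 days; target: 17.
S4 is on every critical path, so each day cut from S4 cuts the finish by one (this holds down to a finish of 17).
Need 18 − 17 = 1 day off S4 → S4 becomes 7 days, finish becomes 17.

1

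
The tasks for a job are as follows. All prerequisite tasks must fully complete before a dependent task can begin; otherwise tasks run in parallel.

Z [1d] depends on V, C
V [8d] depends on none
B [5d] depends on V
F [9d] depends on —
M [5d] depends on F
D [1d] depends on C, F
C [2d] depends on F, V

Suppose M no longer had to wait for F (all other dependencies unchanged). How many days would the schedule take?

13

With the dependency in place, F→M = 9+5 = 14 sets the finish at 14 days.
Without F→M, M's earliest start moves from 9 to 0.
After: V→B = 8+5 = 13 → 13 days.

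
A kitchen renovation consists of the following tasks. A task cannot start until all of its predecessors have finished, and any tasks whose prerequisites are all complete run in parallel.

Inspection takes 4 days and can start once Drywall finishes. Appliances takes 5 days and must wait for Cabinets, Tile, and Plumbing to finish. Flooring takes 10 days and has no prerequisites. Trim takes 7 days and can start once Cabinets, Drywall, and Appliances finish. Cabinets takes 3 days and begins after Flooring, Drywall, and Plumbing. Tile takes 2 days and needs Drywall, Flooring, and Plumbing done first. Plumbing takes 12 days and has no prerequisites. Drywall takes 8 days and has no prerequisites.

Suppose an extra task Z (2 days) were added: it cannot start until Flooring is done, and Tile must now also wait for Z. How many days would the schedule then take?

Originally the schedule takes 27 days.
With Z inserted, Tile now waits for max(Drywall, Flooring, Plumbing, Z).
New critical path: Plumbing→Cabinets→Appliances→Trim = 12+3+5+7 = 27 ⇒ 27 days.

27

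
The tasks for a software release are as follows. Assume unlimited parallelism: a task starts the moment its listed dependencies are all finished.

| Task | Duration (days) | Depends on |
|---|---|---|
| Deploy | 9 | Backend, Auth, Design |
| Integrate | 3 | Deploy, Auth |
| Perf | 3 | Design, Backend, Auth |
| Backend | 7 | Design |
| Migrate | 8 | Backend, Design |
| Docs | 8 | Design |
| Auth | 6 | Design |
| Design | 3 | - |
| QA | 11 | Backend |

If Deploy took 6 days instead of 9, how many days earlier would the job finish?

1

The binding path is Design→Backend→Deploy→Integrate = 3+7+9+3 = 22; finish at 22 days.
Deploy is on the critical path; changing it to 6 makes that path 19 days.
Now Design→Backend→QA = 3+7+11 = 21 is longest, so the finish becomes 21 days.
Change in finish: 21 − 22 = -1 days.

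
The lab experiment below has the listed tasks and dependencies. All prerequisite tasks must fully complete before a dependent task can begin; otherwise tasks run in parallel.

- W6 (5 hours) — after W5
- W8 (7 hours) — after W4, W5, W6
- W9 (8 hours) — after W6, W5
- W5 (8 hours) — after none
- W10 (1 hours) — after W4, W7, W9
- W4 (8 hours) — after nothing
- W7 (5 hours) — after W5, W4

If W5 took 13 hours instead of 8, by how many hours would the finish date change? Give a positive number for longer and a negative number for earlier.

5

Baseline: W5→W6→W9→W10 = 8+5+8+1 = 22 → 22 hours.
W5 lies on that path, so at 13 hours the path becomes 27 hours.
No other chain overtakes it, so the finish is 27 hours.
Change in finish: 27 − 22 = +5 hours.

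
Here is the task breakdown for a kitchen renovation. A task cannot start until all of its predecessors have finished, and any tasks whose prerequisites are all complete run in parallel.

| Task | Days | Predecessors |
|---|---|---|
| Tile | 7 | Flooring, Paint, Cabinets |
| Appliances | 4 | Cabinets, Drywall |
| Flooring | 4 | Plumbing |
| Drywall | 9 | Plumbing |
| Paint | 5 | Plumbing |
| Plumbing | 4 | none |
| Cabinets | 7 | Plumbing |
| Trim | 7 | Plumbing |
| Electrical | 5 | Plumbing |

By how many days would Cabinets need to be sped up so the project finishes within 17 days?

1

Current finish: 18 days; target: 17.
Cabinets is on every critical path, so each day cut from Cabinets cuts the finish by one (this holds down to a finish of 17).
Need 18 − 17 = 1 day off Cabinets → Cabinets becomes 6 days, finish becomes 17.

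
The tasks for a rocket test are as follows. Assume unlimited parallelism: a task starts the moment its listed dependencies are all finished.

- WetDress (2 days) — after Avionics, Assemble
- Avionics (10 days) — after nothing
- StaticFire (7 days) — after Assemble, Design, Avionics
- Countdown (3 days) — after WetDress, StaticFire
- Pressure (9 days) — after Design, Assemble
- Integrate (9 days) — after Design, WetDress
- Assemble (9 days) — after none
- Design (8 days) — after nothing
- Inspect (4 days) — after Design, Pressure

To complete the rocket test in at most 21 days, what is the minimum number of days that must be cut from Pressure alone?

Current finish: 22 days; target: 21.
Pressure is on every critical path, so each day cut from Pressure cuts the finish by one (this holds down to a finish of 21).
Need 22 − 21 = 1 day off Pressure → Pressure becomes 8 days, finish becomes 21.

1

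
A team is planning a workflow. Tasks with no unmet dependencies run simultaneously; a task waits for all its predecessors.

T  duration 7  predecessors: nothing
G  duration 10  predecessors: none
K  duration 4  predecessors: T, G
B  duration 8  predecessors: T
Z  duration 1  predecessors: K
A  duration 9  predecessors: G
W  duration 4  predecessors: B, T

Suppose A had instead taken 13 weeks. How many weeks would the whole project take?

23

Baseline: G→A = 10+9 = 19 → 19 weeks.
Since A is critical, the +4 change carries straight to that chain (now 23 weeks).
No other chain overtakes it, so the finish is 23 weeks.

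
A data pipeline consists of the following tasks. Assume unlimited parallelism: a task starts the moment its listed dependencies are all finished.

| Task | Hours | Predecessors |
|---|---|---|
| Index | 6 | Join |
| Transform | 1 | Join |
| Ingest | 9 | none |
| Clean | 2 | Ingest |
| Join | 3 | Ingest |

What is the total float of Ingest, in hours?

Ingest→Join→Index = 9+3+6 = 18 sets the makespan at 18 hours.
Longest path through Ingest: 18 hours (earliest finish 9, latest finish 9).
So Ingest can slip 9 − 9 = 0 hours.

0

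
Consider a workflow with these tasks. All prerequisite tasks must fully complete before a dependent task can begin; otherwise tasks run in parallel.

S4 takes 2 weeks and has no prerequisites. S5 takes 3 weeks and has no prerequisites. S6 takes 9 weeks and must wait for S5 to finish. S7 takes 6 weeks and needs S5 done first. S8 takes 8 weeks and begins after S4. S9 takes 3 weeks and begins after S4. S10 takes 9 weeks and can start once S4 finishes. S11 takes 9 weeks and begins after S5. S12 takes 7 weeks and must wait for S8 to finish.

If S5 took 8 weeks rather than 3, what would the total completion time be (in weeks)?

As given, the longest chain is S4→S8→S12 = 2+8+7 = 17, so the finish is 17 weeks.
The longest path through S5 is only 12 weeks, so S5 has float 5.
That remains the longest chain; total 17 weeks.

17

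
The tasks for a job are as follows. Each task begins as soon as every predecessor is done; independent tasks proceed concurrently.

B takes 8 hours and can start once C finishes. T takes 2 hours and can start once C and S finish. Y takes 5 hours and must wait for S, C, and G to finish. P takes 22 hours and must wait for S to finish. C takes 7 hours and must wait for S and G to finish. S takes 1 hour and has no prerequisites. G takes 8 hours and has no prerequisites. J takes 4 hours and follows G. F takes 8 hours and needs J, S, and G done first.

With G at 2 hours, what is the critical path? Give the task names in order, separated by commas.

As given, the longest chain is G→C→B = 8+7+8 = 23, so the finish is 23 hours.
Since G is critical, the -6 change carries straight to that chain (now 17 hours).
Now S→P = 1+22 = 23 is longest, so the finish becomes 23 hours.

S, P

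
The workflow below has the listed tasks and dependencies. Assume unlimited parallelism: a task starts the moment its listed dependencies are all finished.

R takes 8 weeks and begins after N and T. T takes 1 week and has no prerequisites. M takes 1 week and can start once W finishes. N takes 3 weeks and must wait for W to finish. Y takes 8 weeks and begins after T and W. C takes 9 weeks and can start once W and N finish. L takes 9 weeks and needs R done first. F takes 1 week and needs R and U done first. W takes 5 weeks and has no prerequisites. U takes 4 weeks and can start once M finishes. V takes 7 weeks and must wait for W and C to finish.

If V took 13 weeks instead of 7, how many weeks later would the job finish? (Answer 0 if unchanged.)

5

The binding path is W→N→R→L = 5+3+8+9 = 25; finish at 25 weeks.
V has 1 week of float (longest path through it is 24).
The binding chain switches to W→N→C→V = 5+3+9+13 = 30; finish 30 weeks.
Change in finish: 30 − 25 = +5 weeks.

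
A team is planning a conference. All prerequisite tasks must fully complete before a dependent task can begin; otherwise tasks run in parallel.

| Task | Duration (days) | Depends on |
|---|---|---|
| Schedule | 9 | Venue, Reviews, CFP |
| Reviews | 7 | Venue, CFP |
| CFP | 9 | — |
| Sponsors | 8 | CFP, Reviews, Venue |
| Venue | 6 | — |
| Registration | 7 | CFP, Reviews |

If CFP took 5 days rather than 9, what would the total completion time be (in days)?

22

The binding path is CFP→Reviews→Schedule = 9+7+9 = 25; finish at 25 days.
Since CFP is critical, the -4 change carries straight to that chain (now 21 days).
Now Venue→Reviews→Schedule = 6+7+9 = 22 is longest, so the finish becomes 22 days.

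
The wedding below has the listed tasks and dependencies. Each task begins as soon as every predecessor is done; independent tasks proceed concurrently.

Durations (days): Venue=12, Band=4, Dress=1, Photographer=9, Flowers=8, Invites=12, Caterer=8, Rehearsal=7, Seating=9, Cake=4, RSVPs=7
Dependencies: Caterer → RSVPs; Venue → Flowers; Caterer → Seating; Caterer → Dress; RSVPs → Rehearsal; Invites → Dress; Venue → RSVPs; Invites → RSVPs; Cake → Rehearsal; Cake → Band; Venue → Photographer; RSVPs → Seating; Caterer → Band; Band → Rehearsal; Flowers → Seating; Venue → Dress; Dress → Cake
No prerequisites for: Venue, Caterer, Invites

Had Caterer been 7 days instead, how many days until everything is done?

29

Actual critical path: Venue→Flowers→Seating = 12+8+9 = 29 ⇒ 29 days.
The longest path through Caterer is only 24 days, so Caterer has float 5.
No other chain overtakes it, so the finish is 29 days.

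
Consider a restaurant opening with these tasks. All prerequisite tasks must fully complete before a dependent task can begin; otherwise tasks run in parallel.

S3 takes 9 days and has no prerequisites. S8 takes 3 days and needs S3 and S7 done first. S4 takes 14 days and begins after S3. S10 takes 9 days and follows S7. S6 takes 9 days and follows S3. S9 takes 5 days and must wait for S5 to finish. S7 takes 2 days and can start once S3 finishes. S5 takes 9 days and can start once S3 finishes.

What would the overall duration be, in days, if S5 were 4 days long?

23

Baseline: S3→S5→S9 = 9+9+5 = 23 → 23 days.
S5 lies on that path, so at 4 days the path becomes 18 days.
Now S3→S4 = 9+14 = 23 is longest, so the finish becomes 23 days.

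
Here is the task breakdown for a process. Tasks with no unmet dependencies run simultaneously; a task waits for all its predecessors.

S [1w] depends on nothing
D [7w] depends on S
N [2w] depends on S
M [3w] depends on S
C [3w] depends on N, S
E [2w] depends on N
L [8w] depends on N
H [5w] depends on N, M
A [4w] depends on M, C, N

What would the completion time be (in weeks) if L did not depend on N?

10

With the dependency in place, S→N→L = 1+2+8 = 11 sets the finish at 11 weeks.
Without N→L, L's earliest start moves from 3 to 0.
After: S→N→C→A = 1+2+3+4 = 10 → 10 weeks.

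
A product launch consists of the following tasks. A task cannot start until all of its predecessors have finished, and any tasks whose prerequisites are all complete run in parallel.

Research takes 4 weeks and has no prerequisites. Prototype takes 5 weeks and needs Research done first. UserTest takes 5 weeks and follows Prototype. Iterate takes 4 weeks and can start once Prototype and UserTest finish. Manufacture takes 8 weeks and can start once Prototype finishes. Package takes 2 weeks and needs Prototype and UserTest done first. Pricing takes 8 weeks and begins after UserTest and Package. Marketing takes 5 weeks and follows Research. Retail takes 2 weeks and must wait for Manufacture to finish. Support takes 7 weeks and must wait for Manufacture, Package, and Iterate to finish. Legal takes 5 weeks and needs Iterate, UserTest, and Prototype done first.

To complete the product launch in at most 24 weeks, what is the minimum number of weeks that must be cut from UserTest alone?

Current finish: 25 weeks; target: 24.
UserTest is on every critical path, so each week cut from UserTest cuts the finish by one (this holds down to a finish of 24).
Need 25 − 24 = 1 week off UserTest → UserTest becomes 4 weeks, finish becomes 24.

1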